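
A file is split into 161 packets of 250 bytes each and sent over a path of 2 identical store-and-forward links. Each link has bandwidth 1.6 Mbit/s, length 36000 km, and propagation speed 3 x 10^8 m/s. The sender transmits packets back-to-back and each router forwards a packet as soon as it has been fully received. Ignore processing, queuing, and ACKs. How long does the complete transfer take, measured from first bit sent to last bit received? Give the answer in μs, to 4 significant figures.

442500 μs

Per-hop transmission t_tx = L/R = 2000/1600000 = 1250 μs.
Per-hop propagation t_prop = 36000000/300000000 = 120000 μs.
Pipeline fill: first packet needs 2·t_tx to clear all hops; remaining 160 packets each add one t_tx.
Total = (2+161-1)·t_tx + 2·t_prop = 162·1250 + 2·120000 = 442500 μs.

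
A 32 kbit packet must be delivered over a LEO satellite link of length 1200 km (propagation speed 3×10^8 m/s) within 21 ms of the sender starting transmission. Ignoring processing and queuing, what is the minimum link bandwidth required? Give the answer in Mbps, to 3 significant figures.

1.88 Mbps

Propagation delay = 1200000 / 300000000 = 4 ms.
Transmission budget = 21 − 4 = 17 ms.
R ≥ L / t_tx = 32000 bits / 0.017 s = 1.88 Mbps.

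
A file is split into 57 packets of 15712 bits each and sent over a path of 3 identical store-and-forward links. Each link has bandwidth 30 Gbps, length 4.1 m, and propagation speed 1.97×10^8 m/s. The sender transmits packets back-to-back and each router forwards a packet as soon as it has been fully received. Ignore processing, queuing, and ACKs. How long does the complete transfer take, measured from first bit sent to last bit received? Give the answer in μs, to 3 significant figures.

Per-hop transmission t_tx = L/R = 15712/30000000000 = 0.523733 μs.
Per-hop propagation t_prop = 4.1/197000000 = 0.0208122 μs.
Pipeline fill: first packet needs 3·t_tx to clear all hops; remaining 56 packets each add one t_tx.
Total = (3+57-1)·t_tx + 3·t_prop = 59·0.523733 + 3·0.0208122 = 31.0 μs.

31.0 μs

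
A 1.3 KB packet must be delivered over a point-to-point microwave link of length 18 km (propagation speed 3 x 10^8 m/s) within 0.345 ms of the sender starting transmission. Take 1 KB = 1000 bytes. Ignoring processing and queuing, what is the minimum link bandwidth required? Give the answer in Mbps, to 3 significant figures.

L = 10400 bits.
Propagation delay = 18000 / 300000000 = 0.06 ms.
Transmission budget = 0.345 − 0.06 = 0.285 ms.
R ≥ L / t_tx = 10400 bits / 0.000285 s = 36.5 Mbps.

36.5 Mbps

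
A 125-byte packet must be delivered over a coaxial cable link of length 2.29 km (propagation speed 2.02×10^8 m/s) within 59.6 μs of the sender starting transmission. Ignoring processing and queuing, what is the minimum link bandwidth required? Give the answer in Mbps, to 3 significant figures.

L = 1000 bits.
Propagation delay = 2290 / 202000000 = 11.3366 μs.
Transmission budget = 59.6 − 11.3366 = 48.2634 μs.
R ≥ L / t_tx = 1000 bits / 4.82634e-05 s = 20.7 Mbps.

20.7 Mbps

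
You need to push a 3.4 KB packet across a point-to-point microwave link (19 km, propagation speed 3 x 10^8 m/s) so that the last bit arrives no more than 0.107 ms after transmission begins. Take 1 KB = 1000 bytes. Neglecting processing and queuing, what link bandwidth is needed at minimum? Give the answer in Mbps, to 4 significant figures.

L = 27200 bits.
Propagation delay = 19000 / 300000000 = 0.0633333 ms.
Transmission budget = 0.107 − 0.0633333 = 0.0436667 ms.
R ≥ L / t_tx = 27200 bits / 4.36667e-05 s = 622.9 Mbps.

622.9 Mbps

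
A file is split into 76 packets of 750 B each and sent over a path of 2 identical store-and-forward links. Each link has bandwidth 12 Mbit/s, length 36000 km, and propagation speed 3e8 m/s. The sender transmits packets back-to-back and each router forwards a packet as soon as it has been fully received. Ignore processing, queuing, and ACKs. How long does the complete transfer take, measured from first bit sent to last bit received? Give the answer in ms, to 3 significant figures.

279 ms

Per-hop transmission t_tx = L/R = 6000/12000000 = 0.5 ms.
Per-hop propagation t_prop = 36000000/300000000 = 120 ms.
Pipeline fill: first packet needs 2·t_tx to clear all hops; remaining 75 packets each add one t_tx.
Total = (2+76-1)·t_tx + 2·t_prop = 77·0.5 + 2·120 = 279 ms.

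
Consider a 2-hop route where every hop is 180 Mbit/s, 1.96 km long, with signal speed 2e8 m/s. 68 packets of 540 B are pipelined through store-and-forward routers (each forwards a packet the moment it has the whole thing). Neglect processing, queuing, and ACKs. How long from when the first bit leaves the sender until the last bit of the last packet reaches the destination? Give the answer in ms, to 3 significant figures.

Per-hop transmission t_tx = L/R = 4320/180000000 = 0.024 ms.
Per-hop propagation t_prop = 1960/200000000 = 0.0098 ms.
Pipeline fill: first packet needs 2·t_tx to clear all hops; remaining 67 packets each add one t_tx.
Total = (2+68-1)·t_tx + 2·t_prop = 69·0.024 + 2·0.0098 = 1.68 ms.

1.68 ms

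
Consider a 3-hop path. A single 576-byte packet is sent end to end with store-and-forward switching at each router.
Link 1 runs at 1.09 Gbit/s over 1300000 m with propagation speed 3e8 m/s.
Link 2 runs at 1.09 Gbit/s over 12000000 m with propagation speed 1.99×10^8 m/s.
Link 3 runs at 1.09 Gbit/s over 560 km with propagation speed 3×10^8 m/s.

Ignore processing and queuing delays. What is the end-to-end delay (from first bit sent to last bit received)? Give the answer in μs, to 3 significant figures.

L = 576 × 8 = 4608 bits.
Transmission delay per hop = L/R = 4608/1090000000 = 4.22752 μs; 3 hops → 12.6826 μs.
Propagation delays (d/s per hop): 4333.33, 60301.5, 1866.67 μs; sum = 66501.5 μs.
End-to-end = 66500 μs.

66500 μs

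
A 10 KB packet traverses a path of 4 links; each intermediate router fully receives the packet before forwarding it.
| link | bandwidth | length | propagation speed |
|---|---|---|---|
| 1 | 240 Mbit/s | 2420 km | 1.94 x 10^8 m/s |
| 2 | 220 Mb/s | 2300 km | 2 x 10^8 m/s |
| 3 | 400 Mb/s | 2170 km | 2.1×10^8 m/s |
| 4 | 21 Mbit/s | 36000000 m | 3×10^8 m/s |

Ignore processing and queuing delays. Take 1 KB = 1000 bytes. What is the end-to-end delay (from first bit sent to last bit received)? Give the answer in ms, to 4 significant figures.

L = 80000 bits.
Transmission delays (L/R per hop): 0.333333, 0.363636, 0.2, 3.80952 ms; sum = 4.70649 ms.
Propagation delays (d/s per hop): 12.4742, 11.5, 10.3333, 120 ms; sum = 154.308 ms.
End-to-end = 159.0 ms.

159.0 ms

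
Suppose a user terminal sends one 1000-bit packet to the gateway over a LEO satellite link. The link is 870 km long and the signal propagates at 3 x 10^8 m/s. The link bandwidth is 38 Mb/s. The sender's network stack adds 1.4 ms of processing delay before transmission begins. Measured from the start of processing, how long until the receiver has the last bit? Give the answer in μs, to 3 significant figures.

Transmission delay = L/R = 1000 / 38000000 = 26.3158 μs.
Propagation delay = d/s = 870000 m / 300000000 m/s = 2900 μs.
Plus processing delay 1.4 ms = 1400 μs.
Total = 4330 μs.

4330 μs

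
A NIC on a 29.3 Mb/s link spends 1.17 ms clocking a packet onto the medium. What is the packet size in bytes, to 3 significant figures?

L = R × t_tx = 29300000 b/s × 0.00117 s = 34281 bits.
In bytes: 34281 / 8 = 4290 bytes.

4290 bytes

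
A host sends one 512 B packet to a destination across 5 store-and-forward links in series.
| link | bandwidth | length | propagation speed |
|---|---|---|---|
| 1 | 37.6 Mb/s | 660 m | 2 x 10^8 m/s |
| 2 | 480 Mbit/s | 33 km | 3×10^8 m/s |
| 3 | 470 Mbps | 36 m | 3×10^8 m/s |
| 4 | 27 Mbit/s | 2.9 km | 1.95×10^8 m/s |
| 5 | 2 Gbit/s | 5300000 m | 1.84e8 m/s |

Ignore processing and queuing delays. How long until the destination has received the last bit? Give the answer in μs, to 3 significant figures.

L = 512 × 8 = 4096 bits.
Transmission delays (L/R per hop): 108.936, 8.53333, 8.71489, 151.704, 2.048 μs; sum = 279.936 μs.
Propagation delays (d/s per hop): 3.3, 110, 0.12, 14.8718, 28804.3 μs; sum = 28932.6 μs.
End-to-end = 29200 μs.

29200 μs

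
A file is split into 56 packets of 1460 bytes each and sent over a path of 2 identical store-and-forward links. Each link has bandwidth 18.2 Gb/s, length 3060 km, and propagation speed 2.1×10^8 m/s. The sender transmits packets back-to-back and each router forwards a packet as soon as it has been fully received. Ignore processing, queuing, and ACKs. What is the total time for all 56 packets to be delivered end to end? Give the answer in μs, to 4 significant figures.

29180 μs

Per-hop transmission t_tx = L/R = 11680/18200000000 = 0.641758 μs.
Per-hop propagation t_prop = 3060000/210000000 = 14571.4 μs.
Pipeline fill: first packet needs 2·t_tx to clear all hops; remaining 55 packets each add one t_tx.
Total = (2+56-1)·t_tx + 2·t_prop = 57·0.641758 + 2·14571.4 = 29180 μs.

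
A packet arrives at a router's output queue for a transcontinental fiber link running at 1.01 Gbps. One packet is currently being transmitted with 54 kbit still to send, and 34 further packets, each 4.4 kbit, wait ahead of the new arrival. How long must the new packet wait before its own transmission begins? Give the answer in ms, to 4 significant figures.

Each queued packet: L/R = 4400/1010000000 = 0.00435644 ms.
34 queued → 0.148119 ms.
Plus remaining 54000 bits of current packet: 0.0534653 ms.
Queuing delay = 0.2016 ms.

0.2016 ms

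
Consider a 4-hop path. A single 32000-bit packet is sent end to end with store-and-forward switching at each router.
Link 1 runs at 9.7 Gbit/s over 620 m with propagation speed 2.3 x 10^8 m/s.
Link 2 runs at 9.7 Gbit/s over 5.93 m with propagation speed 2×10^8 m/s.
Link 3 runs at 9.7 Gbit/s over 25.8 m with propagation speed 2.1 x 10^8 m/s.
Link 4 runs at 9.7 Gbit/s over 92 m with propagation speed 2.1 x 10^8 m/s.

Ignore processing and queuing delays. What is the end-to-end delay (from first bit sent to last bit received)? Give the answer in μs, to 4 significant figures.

16.48 μs

Transmission delay per hop = L/R = 32000/9700000000 = 3.29897 μs; 4 hops → 13.1959 μs.
Propagation delays (d/s per hop): 2.69565, 0.02965, 0.122857, 0.438095 μs; sum = 3.28625 μs.
End-to-end = 16.48 μs.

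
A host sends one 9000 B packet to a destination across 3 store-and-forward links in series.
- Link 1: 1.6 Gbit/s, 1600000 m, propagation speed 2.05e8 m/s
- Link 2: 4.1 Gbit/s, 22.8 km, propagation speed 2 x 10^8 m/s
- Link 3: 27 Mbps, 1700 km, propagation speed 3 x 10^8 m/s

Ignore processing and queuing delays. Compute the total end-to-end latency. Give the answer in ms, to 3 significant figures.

L = 9000 × 8 = 72000 bits.
Transmission delays (L/R per hop): 0.045, 0.017561, 2.66667 ms; sum = 2.72923 ms.
Propagation delays (d/s per hop): 7.80488, 0.114, 5.66667 ms; sum = 13.5855 ms.
End-to-end = 16.3 ms.

16.3 ms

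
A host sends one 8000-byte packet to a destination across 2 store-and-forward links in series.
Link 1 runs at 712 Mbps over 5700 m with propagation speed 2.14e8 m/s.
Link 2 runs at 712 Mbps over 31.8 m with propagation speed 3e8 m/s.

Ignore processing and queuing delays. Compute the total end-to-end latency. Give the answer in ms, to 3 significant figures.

0.207 ms

L = 8000 × 8 = 64000 bits.
Transmission delay per hop = L/R = 64000/712000000 = 0.0898876 ms; 2 hops → 0.179775 ms.
Propagation delays (d/s per hop): 0.0266355, 0.000106 ms; sum = 0.0267415 ms.
End-to-end = 0.207 ms.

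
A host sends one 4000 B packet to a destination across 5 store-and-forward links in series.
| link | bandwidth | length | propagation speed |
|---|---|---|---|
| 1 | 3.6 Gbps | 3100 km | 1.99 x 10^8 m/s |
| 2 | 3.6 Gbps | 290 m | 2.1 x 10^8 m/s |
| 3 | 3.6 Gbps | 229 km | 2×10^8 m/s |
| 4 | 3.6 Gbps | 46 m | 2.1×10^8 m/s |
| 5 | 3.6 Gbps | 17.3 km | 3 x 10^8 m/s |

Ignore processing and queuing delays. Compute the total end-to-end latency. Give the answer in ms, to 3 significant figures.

16.8 ms

L = 4000 × 8 = 32000 bits.
Transmission delay per hop = L/R = 32000/3600000000 = 0.00888889 ms; 5 hops → 0.0444444 ms.
Propagation delays (d/s per hop): 15.5779, 0.00138095, 1.145, 0.000219048, 0.0576667 ms; sum = 16.7822 ms.
End-to-end = 16.8 ms.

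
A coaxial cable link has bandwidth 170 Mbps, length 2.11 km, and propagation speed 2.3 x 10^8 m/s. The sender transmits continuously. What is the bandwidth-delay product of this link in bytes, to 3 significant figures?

195 bytes

Propagation delay = 2110 / 2.3e+08 = 9.17391e-06 s.
BDP = R × t_prop = 170000000 × 9.17391e-06 = 1559.57 bits.
In bytes: 1559.57/8 = 195 bytes.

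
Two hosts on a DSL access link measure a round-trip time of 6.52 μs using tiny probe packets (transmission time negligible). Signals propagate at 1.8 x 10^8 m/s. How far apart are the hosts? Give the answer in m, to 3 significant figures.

587 m

One-way propagation = RTT/2 = 3.26 μs.
d = s × t = 180000000 × 3.26e-06 = 587 m.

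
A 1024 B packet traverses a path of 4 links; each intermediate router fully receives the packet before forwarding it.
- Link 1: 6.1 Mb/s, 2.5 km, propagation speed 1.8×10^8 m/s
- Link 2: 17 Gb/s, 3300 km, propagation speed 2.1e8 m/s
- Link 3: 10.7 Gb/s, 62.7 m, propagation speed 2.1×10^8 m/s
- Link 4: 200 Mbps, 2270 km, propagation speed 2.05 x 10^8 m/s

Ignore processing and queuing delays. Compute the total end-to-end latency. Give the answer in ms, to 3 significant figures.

28.2 ms

L = 1024 × 8 = 8192 bits.
Transmission delays (L/R per hop): 1.34295, 0.000481882, 0.000765607, 0.04096 ms; sum = 1.38516 ms.
Propagation delays (d/s per hop): 0.0138889, 15.7143, 0.000298571, 11.0732 ms; sum = 26.8016 ms.
End-to-end = 28.2 ms.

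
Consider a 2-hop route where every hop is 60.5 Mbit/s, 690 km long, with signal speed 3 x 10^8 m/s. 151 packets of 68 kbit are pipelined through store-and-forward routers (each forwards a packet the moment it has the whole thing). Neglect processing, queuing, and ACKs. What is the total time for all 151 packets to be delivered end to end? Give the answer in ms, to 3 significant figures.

175 ms

Per-hop transmission t_tx = L/R = 68000/60500000 = 1.12397 ms.
Per-hop propagation t_prop = 690000/300000000 = 2.3 ms.
Pipeline fill: first packet needs 2·t_tx to clear all hops; remaining 150 packets each add one t_tx.
Total = (2+151-1)·t_tx + 2·t_prop = 152·1.12397 + 2·2.3 = 175 ms.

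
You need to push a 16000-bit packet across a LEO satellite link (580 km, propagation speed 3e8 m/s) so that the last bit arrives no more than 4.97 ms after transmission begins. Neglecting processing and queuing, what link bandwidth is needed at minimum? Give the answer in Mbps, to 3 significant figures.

Propagation delay = 580000 / 300000000 = 1.93333 ms.
Transmission budget = 4.97 − 1.93333 = 3.03667 ms.
R ≥ L / t_tx = 16000 bits / 0.00303667 s = 5.27 Mbps.

5.27 Mbps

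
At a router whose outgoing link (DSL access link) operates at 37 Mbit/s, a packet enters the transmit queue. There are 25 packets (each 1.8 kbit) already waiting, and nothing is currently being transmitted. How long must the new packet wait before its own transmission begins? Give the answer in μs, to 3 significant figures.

1220 μs

Each queued packet: L/R = 1800/37000000 = 48.6486 μs.
25 queued → 1216.22 μs.
Queuing delay = 1220 μs.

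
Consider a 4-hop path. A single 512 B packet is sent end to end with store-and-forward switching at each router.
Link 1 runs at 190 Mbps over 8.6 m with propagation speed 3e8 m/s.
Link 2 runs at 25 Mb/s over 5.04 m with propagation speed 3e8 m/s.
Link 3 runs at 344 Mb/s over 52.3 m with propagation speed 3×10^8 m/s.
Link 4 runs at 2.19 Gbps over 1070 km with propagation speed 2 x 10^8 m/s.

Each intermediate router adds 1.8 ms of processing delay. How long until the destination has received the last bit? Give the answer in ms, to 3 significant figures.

10.9 ms

L = 512 × 8 = 4096 bits.
Transmission delays (L/R per hop): 0.0215579, 0.16384, 0.011907, 0.00187032 ms; sum = 0.199175 ms.
Propagation delays (d/s per hop): 2.86667e-05, 1.68e-05, 0.000174333, 5.35 ms; sum = 5.35022 ms.
Processing at 3 router(s): 3 × 1.8 ms = 5.4 ms.
End-to-end = 10.9 ms.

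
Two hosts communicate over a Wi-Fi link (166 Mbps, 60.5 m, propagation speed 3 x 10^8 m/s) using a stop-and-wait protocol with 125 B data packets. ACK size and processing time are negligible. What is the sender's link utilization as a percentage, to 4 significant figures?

t_tx = L/R = 1000/166000000 = 6.0241e-06 s.
t_prop = 60.5/300000000 = 2.01667e-07 s; RTT = 4.03333e-07 s.
Cycle = t_tx + RTT = 6.42743e-06 s.
Utilization = t_tx / cycle = 6.0241e-06/6.42743e-06 = 93.72 %.

93.72 %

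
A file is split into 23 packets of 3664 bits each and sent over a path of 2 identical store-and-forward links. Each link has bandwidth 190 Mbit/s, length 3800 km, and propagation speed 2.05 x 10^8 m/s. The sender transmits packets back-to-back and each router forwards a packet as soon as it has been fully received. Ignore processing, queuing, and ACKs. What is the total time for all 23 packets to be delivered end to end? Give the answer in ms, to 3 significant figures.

37.5 ms

Per-hop transmission t_tx = L/R = 3664/190000000 = 0.0192842 ms.
Per-hop propagation t_prop = 3800000/2.05e+08 = 18.5366 ms.
Pipeline fill: first packet needs 2·t_tx to clear all hops; remaining 22 packets each add one t_tx.
Total = (2+23-1)·t_tx + 2·t_prop = 24·0.0192842 + 2·18.5366 = 37.5 ms.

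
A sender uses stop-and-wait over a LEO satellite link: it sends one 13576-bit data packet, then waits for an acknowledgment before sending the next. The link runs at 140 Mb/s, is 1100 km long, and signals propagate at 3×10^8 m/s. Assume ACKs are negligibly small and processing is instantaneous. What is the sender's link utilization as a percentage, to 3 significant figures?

1.31 %

t_tx = L/R = 13576/140000000 = 9.69714e-05 s.
t_prop = 1100000/300000000 = 0.00366667 s; RTT = 0.00733333 s.
Cycle = t_tx + RTT = 0.0074303 s.
Utilization = t_tx / cycle = 9.69714e-05/0.0074303 = 1.31 %.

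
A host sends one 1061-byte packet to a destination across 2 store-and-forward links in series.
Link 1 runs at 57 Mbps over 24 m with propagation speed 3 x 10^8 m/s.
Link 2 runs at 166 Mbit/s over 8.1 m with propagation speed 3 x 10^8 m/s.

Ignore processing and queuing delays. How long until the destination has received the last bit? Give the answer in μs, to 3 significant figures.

L = 1061 × 8 = 8488 bits.
Transmission delays (L/R per hop): 148.912, 51.1325 μs; sum = 200.045 μs.
Propagation delays (d/s per hop): 0.08, 0.027 μs; sum = 0.107 μs.
End-to-end = 200 μs.

200 μs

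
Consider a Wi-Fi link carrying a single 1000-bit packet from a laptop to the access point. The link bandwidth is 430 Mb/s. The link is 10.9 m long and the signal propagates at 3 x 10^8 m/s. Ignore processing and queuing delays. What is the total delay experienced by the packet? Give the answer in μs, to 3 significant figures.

2.36 μs

Transmission delay = L/R = 1000 / 430000000 = 2.32558 μs.
Propagation delay = d/s = 10.9 m / 300000000 m/s = 0.0363333 μs.
Total = 2.36 μs.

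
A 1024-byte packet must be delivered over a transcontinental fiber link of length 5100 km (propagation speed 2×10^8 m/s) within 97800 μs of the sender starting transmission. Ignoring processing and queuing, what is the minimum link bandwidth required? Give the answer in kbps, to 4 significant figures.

L = 8192 bits.
Propagation delay = 5100000 / 200000000 = 25500 μs.
Transmission budget = 97800 − 25500 = 72300 μs.
R ≥ L / t_tx = 8192 bits / 0.0723 s = 113.3 kbps.

113.3 kbps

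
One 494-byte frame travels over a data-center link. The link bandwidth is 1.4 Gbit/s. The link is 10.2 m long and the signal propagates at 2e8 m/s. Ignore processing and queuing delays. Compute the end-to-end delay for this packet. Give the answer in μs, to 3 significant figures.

2.87 μs

L = 494 × 8 = 3952 bits.
Transmission delay = L/R = 3952 / 1400000000 = 2.82286 μs.
Propagation delay = d/s = 10.2 m / 200000000 m/s = 0.051 μs.
Total = 2.87 μs.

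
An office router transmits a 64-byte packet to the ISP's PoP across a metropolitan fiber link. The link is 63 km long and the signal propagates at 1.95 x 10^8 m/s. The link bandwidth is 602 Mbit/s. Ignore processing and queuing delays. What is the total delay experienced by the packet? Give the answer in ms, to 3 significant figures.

L = 64 × 8 = 512 bits.
Transmission delay = L/R = 512 / 602000000 = 0.000850498 ms.
Propagation delay = d/s = 63000 m / 195000000 m/s = 0.323077 ms.
Total = 0.324 ms.

0.324 ms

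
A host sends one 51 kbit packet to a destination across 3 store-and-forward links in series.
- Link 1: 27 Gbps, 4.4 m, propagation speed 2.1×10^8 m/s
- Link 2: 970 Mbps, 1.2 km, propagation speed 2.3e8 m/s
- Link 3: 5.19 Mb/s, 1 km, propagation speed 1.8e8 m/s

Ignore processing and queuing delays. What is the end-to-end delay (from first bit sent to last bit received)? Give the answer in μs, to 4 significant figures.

9892 μs

L = 51000 bits.
Transmission delays (L/R per hop): 1.88889, 52.5773, 9826.59 μs; sum = 9881.06 μs.
Propagation delays (d/s per hop): 0.0209524, 5.21739, 5.55556 μs; sum = 10.7939 μs.
End-to-end = 9892 μs.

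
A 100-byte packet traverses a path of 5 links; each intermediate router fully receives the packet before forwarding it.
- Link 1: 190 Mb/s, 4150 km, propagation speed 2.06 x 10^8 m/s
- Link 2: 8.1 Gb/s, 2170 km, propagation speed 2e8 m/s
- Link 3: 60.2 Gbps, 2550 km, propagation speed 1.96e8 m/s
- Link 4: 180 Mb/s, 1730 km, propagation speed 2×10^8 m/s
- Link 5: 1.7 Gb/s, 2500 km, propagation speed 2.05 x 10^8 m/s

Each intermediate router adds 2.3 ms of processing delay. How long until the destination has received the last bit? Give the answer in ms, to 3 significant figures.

74.1 ms

L = 100 × 8 = 800 bits.
Transmission delays (L/R per hop): 0.00421053, 9.87654e-05, 1.3289e-05, 0.00444444, 0.000470588 ms; sum = 0.00923761 ms.
Propagation delays (d/s per hop): 20.1456, 10.85, 13.0102, 8.65, 12.1951 ms; sum = 64.851 ms.
Processing at 4 router(s): 4 × 2.3 ms = 9.2 ms.
End-to-end = 74.1 ms.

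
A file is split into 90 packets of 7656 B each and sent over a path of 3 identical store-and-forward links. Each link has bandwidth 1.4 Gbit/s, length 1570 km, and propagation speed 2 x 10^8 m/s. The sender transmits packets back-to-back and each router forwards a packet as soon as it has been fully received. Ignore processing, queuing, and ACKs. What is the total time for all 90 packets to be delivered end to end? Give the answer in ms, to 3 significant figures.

Per-hop transmission t_tx = L/R = 61248/1400000000 = 0.0437486 ms.
Per-hop propagation t_prop = 1570000/200000000 = 7.85 ms.
Pipeline fill: first packet needs 3·t_tx to clear all hops; remaining 89 packets each add one t_tx.
Total = (3+90-1)·t_tx + 3·t_prop = 92·0.0437486 + 3·7.85 = 27.6 ms.

27.6 ms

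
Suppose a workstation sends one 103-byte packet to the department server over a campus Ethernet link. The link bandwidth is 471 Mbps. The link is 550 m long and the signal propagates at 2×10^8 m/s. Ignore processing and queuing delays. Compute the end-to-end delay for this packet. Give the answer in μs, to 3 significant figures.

L = 103 × 8 = 824 bits.
Transmission delay = L/R = 824 / 471000000 = 1.74947 μs.
Propagation delay = d/s = 550 m / 200000000 m/s = 2.75 μs.
Total = 4.50 μs.

4.50 μs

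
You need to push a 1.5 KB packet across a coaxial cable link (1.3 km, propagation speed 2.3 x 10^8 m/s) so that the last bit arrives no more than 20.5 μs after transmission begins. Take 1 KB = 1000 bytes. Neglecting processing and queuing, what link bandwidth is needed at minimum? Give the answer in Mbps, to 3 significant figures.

L = 12000 bits.
Propagation delay = 1300 / 2.3e+08 = 5.65217 μs.
Transmission budget = 20.5 − 5.65217 = 14.8478 μs.
R ≥ L / t_tx = 12000 bits / 1.48478e-05 s = 808 Mbps.

808 Mbps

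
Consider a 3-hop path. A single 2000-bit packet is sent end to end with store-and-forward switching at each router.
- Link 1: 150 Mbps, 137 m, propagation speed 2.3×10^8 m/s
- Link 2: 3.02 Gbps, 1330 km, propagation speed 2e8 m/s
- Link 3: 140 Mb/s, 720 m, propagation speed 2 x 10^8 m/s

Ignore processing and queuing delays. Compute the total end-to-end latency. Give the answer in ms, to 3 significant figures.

6.68 ms

Transmission delays (L/R per hop): 0.0133333, 0.000662252, 0.0142857 ms; sum = 0.0282813 ms.
Propagation delays (d/s per hop): 0.000595652, 6.65, 0.0036 ms; sum = 6.6542 ms.
End-to-end = 6.68 ms.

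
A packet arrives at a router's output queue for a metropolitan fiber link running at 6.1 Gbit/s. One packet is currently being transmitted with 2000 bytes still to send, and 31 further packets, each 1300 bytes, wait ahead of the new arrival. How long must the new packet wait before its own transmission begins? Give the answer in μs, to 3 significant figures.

55.5 μs

Each queued packet: L/R = 10400/6100000000 = 1.70492 μs.
31 queued → 52.8525 μs.
Plus remaining 16000 bits of current packet: 2.62295 μs.
Queuing delay = 55.5 μs.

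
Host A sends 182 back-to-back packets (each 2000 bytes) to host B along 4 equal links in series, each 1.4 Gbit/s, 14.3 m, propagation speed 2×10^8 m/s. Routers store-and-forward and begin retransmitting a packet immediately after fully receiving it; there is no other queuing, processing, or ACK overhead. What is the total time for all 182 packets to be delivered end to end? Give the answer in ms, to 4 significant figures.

2.115 ms

Per-hop transmission t_tx = L/R = 16000/1400000000 = 0.0114286 ms.
Per-hop propagation t_prop = 14.3/200000000 = 7.15e-05 ms.
Pipeline fill: first packet needs 4·t_tx to clear all hops; remaining 181 packets each add one t_tx.
Total = (4+182-1)·t_tx + 4·t_prop = 185·0.0114286 + 4·7.15e-05 = 2.115 ms.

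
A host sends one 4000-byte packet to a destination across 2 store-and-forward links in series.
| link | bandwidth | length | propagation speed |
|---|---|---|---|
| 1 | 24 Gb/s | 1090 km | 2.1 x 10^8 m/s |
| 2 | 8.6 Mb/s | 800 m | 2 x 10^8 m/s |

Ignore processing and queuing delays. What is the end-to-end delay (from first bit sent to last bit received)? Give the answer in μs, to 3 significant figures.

8920 μs

L = 4000 × 8 = 32000 bits.
Transmission delays (L/R per hop): 1.33333, 3720.93 μs; sum = 3722.26 μs.
Propagation delays (d/s per hop): 5190.48, 4 μs; sum = 5194.48 μs.
End-to-end = 8920 μs.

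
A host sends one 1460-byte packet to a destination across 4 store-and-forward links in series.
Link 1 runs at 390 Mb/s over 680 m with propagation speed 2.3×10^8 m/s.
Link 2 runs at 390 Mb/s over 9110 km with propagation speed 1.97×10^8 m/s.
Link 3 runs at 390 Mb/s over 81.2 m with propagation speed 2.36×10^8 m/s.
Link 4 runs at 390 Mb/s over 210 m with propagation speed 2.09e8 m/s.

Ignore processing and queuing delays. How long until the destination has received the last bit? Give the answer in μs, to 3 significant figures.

L = 1460 × 8 = 11680 bits.
Transmission delay per hop = L/R = 11680/390000000 = 29.9487 μs; 4 hops → 119.795 μs.
Propagation delays (d/s per hop): 2.95652, 46243.7, 0.344068, 1.00478 μs; sum = 46248 μs.
End-to-end = 46400 μs.

46400 μs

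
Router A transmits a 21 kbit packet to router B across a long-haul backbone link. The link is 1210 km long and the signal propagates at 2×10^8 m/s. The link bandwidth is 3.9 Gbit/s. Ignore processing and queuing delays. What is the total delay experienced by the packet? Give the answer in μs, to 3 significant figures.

L = 21000 bits.
Transmission delay = L/R = 21000 / 3900000000 = 5.38462 μs.
Propagation delay = d/s = 1210000 m / 200000000 m/s = 6050 μs.
Total = 6060 μs.

6060 μs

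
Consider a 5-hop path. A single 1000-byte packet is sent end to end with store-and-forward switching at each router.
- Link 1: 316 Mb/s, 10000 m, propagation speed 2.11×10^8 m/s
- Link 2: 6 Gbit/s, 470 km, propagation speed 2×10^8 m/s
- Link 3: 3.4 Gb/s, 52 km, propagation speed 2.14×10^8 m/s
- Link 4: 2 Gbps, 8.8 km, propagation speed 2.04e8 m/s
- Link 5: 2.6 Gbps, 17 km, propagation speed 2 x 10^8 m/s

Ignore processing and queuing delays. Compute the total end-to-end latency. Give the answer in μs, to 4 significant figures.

L = 1000 × 8 = 8000 bits.
Transmission delays (L/R per hop): 25.3165, 1.33333, 2.35294, 4, 3.07692 μs; sum = 36.0797 μs.
Propagation delays (d/s per hop): 47.3934, 2350, 242.991, 43.1373, 85 μs; sum = 2768.52 μs.
End-to-end = 2805 μs.

2805 μs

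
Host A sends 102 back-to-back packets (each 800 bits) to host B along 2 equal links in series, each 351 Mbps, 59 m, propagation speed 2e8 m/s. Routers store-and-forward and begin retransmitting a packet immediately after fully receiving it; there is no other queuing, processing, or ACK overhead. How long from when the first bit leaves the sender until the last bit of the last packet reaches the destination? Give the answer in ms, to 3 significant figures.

Per-hop transmission t_tx = L/R = 800/351000000 = 0.0022792 ms.
Per-hop propagation t_prop = 59/200000000 = 0.000295 ms.
Pipeline fill: first packet needs 2·t_tx to clear all hops; remaining 101 packets each add one t_tx.
Total = (2+102-1)·t_tx + 2·t_prop = 103·0.0022792 + 2·0.000295 = 0.235 ms.

0.235 ms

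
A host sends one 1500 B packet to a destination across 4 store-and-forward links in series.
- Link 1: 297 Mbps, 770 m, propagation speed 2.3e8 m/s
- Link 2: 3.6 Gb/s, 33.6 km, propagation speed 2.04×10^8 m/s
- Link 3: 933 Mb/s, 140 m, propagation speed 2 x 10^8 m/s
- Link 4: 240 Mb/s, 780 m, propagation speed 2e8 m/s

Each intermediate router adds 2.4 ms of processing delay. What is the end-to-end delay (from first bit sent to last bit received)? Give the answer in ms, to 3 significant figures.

7.48 ms

L = 1500 × 8 = 12000 bits.
Transmission delays (L/R per hop): 0.040404, 0.00333333, 0.0128617, 0.05 ms; sum = 0.106599 ms.
Propagation delays (d/s per hop): 0.00334783, 0.164706, 0.0007, 0.0039 ms; sum = 0.172654 ms.
Processing at 3 router(s): 3 × 2.4 ms = 7.2 ms.
End-to-end = 7.48 ms.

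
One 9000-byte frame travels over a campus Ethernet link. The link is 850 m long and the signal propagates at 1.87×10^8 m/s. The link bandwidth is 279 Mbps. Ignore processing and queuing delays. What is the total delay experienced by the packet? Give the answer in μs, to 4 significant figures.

L = 9000 × 8 = 72000 bits.
Transmission delay = L/R = 72000 / 279000000 = 258.065 μs.
Propagation delay = d/s = 850 m / 187000000 m/s = 4.54545 μs.
Total = 262.6 μs.

262.6 μs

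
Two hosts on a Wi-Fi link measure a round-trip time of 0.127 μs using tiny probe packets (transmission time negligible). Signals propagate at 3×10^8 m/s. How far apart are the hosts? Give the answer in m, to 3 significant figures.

One-way propagation = RTT/2 = 0.0635 μs.
d = s × t = 300000000 × 6.35e-08 = 19.1 m.

19.1 m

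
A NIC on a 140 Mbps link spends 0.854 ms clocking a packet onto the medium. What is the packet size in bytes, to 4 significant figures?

L = R × t_tx = 140000000 b/s × 0.000854 s = 119560 bits.
In bytes: 119560 / 8 = 14950 bytes.

14950 bytes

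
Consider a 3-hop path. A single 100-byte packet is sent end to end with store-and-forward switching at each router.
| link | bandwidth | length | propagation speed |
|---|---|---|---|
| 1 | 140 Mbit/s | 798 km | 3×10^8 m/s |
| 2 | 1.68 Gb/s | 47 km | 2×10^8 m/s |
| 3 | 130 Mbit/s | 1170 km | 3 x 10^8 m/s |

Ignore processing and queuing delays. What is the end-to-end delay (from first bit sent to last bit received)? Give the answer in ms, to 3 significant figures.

L = 100 × 8 = 800 bits.
Transmission delays (L/R per hop): 0.00571429, 0.00047619, 0.00615385 ms; sum = 0.0123443 ms.
Propagation delays (d/s per hop): 2.66, 0.235, 3.9 ms; sum = 6.795 ms.
End-to-end = 6.81 ms.

6.81 ms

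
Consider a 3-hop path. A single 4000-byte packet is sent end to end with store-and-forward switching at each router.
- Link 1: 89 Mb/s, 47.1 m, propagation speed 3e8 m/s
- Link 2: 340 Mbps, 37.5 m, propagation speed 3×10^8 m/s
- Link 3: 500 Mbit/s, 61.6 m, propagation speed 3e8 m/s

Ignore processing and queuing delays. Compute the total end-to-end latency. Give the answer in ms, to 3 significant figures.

L = 4000 × 8 = 32000 bits.
Transmission delays (L/R per hop): 0.359551, 0.0941176, 0.064 ms; sum = 0.517668 ms.
Propagation delays (d/s per hop): 0.000157, 0.000125, 0.000205333 ms; sum = 0.000487333 ms.
End-to-end = 0.518 ms.

0.518 ms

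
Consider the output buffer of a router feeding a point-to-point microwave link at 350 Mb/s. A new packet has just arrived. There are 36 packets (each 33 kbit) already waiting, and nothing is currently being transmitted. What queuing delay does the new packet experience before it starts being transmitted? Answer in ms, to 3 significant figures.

Each queued packet: L/R = 33000/350000000 = 0.0942857 ms.
36 queued → 3.39429 ms.
Queuing delay = 3.39 ms.

3.39 ms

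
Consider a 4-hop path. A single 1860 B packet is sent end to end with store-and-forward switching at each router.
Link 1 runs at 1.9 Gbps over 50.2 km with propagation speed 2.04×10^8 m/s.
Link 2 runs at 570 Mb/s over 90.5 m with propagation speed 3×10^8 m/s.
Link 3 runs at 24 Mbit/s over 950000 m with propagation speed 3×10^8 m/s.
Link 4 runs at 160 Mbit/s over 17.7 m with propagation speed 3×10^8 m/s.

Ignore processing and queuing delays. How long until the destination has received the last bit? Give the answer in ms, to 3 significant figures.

4.16 ms

L = 1860 × 8 = 14880 bits.
Transmission delays (L/R per hop): 0.00783158, 0.0261053, 0.62, 0.093 ms; sum = 0.746937 ms.
Propagation delays (d/s per hop): 0.246078, 0.000301667, 3.16667, 5.9e-05 ms; sum = 3.41311 ms.
End-to-end = 4.16 ms.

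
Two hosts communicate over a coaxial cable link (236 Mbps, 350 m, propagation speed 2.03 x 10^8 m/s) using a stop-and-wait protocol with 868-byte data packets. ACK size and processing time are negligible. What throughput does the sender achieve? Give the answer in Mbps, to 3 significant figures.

211 Mbps

t_tx = L/R = 6944/236000000 = 2.94237e-05 s.
t_prop = 350/2.03e+08 = 1.72414e-06 s; RTT = 3.44828e-06 s.
Cycle = t_tx + RTT = 3.2872e-05 s.
Throughput = L / cycle = 6944 / 3.2872e-05 = 211 Mbps.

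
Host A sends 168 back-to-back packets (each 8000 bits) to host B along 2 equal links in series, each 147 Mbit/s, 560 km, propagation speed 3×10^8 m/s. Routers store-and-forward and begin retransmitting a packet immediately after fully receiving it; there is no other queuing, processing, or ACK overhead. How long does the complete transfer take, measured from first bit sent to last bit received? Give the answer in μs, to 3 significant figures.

Per-hop transmission t_tx = L/R = 8000/147000000 = 54.4218 μs.
Per-hop propagation t_prop = 560000/300000000 = 1866.67 μs.
Pipeline fill: first packet needs 2·t_tx to clear all hops; remaining 167 packets each add one t_tx.
Total = (2+168-1)·t_tx + 2·t_prop = 169·54.4218 + 2·1866.67 = 12900 μs.

12900 μs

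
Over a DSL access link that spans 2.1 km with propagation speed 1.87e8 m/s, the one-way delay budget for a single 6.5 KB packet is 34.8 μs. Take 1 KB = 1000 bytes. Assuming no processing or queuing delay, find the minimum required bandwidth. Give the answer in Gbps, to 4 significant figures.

L = 52000 bits.
Propagation delay = 2100 / 187000000 = 11.2299 μs.
Transmission budget = 34.8 − 11.2299 = 23.5701 μs.
R ≥ L / t_tx = 52000 bits / 2.35701e-05 s = 2.206 Gbps.

2.206 Gbps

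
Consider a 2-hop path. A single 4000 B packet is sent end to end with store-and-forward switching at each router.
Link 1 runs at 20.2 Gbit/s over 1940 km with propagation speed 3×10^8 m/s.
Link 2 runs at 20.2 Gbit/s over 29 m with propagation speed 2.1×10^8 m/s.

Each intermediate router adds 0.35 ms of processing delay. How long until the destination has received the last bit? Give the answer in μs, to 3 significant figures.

L = 4000 × 8 = 32000 bits.
Transmission delay per hop = L/R = 32000/20200000000 = 1.58416 μs; 2 hops → 3.16832 μs.
Propagation delays (d/s per hop): 6466.67, 0.138095 μs; sum = 6466.8 μs.
Processing at 1 router(s): 1 × 0.35 ms = 350 μs.
End-to-end = 6820 μs.

6820 μs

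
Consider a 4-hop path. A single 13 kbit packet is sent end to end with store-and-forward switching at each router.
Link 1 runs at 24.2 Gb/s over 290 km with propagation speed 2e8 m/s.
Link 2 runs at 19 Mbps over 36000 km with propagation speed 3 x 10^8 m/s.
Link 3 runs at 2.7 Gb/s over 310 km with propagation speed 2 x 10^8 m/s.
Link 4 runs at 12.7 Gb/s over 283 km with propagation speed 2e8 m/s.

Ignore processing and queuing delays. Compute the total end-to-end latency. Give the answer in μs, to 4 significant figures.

125100 μs

L = 13000 bits.
Transmission delays (L/R per hop): 0.53719, 684.211, 4.81481, 1.02362 μs; sum = 690.586 μs.
Propagation delays (d/s per hop): 1450, 120000, 1550, 1415 μs; sum = 124415 μs.
End-to-end = 125100 μs.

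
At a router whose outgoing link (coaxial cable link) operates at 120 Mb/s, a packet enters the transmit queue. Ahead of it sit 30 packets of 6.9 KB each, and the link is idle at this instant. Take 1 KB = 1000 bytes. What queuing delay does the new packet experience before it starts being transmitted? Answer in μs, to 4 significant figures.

Each queued packet: L/R = 55200/120000000 = 460 μs.
30 queued → 13800 μs.
Queuing delay = 13800 μs.

13800 μs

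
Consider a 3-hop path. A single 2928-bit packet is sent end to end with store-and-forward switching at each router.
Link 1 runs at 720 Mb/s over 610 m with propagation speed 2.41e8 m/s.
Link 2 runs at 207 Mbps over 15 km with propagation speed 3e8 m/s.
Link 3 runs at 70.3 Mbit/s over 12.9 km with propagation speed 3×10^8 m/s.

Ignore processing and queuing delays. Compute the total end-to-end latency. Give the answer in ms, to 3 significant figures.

Transmission delays (L/R per hop): 0.00406667, 0.0141449, 0.0416501 ms; sum = 0.0598617 ms.
Propagation delays (d/s per hop): 0.00253112, 0.05, 0.043 ms; sum = 0.0955311 ms.
End-to-end = 0.155 ms.

0.155 ms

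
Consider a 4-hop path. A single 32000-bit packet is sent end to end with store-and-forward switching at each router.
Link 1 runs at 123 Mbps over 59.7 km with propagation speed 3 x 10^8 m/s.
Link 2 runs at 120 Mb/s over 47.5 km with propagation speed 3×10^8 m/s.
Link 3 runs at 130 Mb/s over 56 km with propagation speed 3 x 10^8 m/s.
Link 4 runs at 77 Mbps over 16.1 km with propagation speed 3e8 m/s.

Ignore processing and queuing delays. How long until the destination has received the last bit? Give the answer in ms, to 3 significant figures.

1.79 ms

Transmission delays (L/R per hop): 0.260163, 0.266667, 0.246154, 0.415584 ms; sum = 1.18857 ms.
Propagation delays (d/s per hop): 0.199, 0.158333, 0.186667, 0.0536667 ms; sum = 0.597667 ms.
End-to-end = 1.79 ms.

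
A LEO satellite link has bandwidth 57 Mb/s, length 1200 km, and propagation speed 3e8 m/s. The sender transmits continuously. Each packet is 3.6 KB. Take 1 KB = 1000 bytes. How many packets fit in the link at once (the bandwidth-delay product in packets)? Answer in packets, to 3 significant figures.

Propagation delay = 1200000 / 300000000 = 0.004 s.
BDP = R × t_prop = 57000000 × 0.004 = 228000 bits.
In packets of 28800 bits: 7.92 packets.

7.92 packets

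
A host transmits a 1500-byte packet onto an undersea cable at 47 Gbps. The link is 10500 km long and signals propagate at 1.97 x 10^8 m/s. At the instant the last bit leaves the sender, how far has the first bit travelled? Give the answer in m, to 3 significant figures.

50.3 m

t_tx = L/R = 12000/47000000000 = 2.55319e-07 s.
Distance = s × t_tx = 197000000 × 2.55319e-07 = 50.3 m.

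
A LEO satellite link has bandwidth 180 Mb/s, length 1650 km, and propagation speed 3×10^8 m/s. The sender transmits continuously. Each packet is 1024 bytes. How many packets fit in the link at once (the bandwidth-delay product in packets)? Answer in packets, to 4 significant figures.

120.8 packets

Propagation delay = 1650000 / 300000000 = 0.0055 s.
BDP = R × t_prop = 180000000 × 0.0055 = 990000 bits.
In packets of 8192 bits: 120.8 packets.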